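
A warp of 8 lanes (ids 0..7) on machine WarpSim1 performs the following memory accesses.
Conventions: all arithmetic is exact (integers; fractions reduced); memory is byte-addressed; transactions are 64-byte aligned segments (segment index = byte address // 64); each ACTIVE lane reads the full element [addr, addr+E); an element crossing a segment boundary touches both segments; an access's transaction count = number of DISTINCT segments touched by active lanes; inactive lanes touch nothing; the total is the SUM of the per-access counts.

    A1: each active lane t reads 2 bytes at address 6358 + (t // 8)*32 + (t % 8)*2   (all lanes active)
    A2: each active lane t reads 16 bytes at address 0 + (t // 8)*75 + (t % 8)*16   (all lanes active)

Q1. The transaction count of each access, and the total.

A1: 1 transaction
A2: 2 transactions

Answer: 1,2; total 3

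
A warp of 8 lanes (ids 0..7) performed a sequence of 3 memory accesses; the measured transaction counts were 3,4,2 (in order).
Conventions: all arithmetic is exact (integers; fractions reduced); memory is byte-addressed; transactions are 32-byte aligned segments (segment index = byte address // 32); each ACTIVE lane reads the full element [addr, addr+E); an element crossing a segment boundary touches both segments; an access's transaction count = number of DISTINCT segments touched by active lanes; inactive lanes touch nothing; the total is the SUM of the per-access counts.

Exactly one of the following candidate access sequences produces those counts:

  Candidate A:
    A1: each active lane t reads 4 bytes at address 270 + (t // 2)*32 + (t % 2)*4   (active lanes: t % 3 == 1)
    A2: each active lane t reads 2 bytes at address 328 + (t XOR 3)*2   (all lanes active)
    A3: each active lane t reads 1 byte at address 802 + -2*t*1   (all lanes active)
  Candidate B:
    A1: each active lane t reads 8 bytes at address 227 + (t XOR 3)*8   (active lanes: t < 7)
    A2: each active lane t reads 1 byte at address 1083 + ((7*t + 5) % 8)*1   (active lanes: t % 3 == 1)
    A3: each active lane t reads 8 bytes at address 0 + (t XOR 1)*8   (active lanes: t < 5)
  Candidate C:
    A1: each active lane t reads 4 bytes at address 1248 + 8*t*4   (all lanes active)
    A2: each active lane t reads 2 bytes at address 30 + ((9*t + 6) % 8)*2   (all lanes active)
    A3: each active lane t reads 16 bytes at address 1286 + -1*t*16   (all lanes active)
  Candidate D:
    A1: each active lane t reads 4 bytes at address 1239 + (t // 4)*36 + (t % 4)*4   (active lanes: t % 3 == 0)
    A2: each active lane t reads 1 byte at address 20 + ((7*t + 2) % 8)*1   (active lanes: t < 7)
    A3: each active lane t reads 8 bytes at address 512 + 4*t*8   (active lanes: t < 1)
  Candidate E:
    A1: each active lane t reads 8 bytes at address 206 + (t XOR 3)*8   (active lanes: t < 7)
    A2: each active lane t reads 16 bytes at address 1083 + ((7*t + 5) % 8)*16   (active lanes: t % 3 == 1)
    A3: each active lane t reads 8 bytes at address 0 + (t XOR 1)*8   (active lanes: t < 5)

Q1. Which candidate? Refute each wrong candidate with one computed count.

A: A2 gives 1 transaction, not 4
B: A2 gives 2 transactions, not 4
C: A1 gives 8 transactions, not 3
D: A2 gives 1 transaction, not 4
E: all counts match (3,4,2)

Answer: E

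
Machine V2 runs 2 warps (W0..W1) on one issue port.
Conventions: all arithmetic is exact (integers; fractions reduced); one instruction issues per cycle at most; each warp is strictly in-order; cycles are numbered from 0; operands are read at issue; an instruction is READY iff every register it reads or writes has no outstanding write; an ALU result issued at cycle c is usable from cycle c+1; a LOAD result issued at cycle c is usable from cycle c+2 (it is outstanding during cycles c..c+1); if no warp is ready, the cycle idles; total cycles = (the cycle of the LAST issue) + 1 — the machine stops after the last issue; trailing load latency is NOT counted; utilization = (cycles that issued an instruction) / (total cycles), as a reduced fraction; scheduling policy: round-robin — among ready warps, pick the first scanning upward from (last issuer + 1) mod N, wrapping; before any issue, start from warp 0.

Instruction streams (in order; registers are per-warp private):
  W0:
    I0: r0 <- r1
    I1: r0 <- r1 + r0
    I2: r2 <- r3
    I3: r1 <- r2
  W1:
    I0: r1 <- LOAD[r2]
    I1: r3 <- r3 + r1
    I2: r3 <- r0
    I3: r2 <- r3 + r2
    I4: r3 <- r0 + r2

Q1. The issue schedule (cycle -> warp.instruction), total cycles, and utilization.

cycle 0: W0.I0
cycle 1: W1.I0
cycle 2: W0.I1
cycle 3: W1.I1
cycle 4: W0.I2
cycle 5: W1.I2
cycle 6: W0.I3
cycle 7: W1.I3
cycle 8: W1.I4

Answer: 9 cycles, utilization 1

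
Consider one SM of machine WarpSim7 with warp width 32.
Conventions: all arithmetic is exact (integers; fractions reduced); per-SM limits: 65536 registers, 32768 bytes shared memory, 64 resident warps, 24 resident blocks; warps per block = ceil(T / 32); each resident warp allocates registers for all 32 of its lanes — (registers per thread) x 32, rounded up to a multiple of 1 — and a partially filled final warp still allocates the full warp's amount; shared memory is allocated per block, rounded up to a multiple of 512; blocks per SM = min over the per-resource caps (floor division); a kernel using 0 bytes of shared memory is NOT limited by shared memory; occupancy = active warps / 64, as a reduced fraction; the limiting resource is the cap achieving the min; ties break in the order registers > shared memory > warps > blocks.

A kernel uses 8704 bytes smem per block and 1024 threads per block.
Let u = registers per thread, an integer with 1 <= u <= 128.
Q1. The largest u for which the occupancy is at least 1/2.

Answer: u = 64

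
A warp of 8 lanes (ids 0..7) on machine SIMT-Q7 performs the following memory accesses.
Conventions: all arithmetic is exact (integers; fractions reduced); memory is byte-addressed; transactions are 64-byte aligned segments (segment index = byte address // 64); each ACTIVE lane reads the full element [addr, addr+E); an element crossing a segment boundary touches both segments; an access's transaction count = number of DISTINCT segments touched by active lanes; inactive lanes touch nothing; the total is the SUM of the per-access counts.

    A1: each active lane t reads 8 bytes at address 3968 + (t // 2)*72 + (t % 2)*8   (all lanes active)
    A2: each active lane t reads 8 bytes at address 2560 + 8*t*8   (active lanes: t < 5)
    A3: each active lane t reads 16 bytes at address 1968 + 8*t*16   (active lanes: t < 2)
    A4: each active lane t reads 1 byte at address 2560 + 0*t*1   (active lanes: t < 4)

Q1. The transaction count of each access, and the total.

A1: 4 transactions
A2: 5 transactions
A3: 2 transactions
A4: 1 transaction

Answer: 4,5,2,1; total 12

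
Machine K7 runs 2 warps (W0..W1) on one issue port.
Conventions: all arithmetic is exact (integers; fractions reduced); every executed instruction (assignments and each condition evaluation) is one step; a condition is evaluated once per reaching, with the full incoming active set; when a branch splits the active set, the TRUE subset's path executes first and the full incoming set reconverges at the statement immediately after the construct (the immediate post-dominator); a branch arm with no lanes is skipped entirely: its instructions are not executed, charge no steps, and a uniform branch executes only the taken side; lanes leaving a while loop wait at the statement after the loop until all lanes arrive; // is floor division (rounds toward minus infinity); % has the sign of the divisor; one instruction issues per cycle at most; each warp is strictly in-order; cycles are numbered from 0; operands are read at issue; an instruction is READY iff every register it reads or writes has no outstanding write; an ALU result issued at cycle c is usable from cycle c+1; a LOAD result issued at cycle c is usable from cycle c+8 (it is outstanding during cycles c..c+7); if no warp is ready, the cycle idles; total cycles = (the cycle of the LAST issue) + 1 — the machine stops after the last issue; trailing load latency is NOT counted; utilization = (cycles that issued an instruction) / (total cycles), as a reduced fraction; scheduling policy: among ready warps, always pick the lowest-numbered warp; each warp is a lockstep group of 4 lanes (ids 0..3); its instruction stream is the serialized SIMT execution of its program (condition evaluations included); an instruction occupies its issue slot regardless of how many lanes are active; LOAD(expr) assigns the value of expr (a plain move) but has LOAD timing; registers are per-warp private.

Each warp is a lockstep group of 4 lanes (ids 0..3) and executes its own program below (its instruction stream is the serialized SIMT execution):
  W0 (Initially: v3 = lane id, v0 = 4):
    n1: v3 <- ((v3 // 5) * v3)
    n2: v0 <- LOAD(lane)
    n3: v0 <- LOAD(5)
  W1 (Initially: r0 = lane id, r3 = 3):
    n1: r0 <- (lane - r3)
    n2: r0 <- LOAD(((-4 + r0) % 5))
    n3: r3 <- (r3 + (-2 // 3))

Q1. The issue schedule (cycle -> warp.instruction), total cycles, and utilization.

cycle 0: W0.I0
cycle 1: W0.I1
cycle 2: W1.I0
cycle 3: W1.I1
cycle 4: W1.I2
cycle 5: idle
cycle 6: idle
cycle 7: idle
cycle 8: idle
cycle 9: W0.I2

Answer: 10 cycles, utilization 3/5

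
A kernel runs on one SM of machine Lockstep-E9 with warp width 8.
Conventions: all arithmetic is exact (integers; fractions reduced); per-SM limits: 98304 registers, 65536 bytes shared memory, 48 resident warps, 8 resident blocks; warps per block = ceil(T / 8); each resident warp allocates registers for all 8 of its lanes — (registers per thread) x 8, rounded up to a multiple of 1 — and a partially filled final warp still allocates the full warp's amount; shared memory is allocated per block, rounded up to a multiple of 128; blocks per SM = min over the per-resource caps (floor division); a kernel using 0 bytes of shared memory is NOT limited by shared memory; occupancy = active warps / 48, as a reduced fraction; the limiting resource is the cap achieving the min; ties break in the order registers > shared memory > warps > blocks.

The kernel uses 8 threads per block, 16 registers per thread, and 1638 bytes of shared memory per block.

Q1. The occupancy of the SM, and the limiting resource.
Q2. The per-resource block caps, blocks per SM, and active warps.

Answer: occupancy 1/6, limited by blocks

registers: 768 blocks
shared memory: 39 blocks
warps: 48 blocks
blocks: 8 blocks

Answer: 8 blocks, 8 active warps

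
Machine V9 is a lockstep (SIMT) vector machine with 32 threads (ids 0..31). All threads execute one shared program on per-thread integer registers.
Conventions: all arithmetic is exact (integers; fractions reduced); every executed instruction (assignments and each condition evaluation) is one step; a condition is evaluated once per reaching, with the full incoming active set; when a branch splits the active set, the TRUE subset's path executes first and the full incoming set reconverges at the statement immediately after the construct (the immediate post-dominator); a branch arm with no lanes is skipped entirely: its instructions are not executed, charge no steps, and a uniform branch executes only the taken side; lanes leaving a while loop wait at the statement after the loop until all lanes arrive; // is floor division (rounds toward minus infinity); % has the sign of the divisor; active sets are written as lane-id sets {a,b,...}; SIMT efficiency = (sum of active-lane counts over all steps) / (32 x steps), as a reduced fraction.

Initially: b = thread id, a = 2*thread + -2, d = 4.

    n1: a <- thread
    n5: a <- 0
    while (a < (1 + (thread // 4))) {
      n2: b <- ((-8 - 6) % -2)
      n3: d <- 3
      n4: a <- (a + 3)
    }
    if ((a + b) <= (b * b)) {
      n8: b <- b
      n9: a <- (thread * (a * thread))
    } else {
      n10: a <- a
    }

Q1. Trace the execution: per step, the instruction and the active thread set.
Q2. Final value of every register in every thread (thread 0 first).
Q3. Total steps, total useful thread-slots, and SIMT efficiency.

step 0: a <- thread                  {0,1,2,3,4,5,6,7,8,9,10,11,12,13,14,15,16,17,18,19,20,21,22,23,24,25,26,27,28,29,30,31}
step 1: a <- 0                       {0,1,2,3,4,5,6,7,8,9,10,11,12,13,14,15,16,17,18,19,20,21,22,23,24,25,26,27,28,29,30,31}
step 2: eval (a < (1 + (thread // 4))) {0,1,2,3,4,5,6,7,8,9,10,11,12,13,14,15,16,17,18,19,20,21,22,23,24,25,26,27,28,29,30,31}
step 3: b <- ((-8 - 6) % -2)         {0,1,2,3,4,5,6,7,8,9,10,11,12,13,14,15,16,17,18,19,20,21,22,23,24,25,26,27,28,29,30,31}
step 4: d <- 3                       {0,1,2,3,4,5,6,7,8,9,10,11,12,13,14,15,16,17,18,19,20,21,22,23,24,25,26,27,28,29,30,31}
step 5: a <- (a + 3)                 {0,1,2,3,4,5,6,7,8,9,10,11,12,13,14,15,16,17,18,19,20,21,22,23,24,25,26,27,28,29,30,31}
step 6: eval (a < (1 + (thread // 4))) {0,1,2,3,4,5,6,7,8,9,10,11,12,13,14,15,16,17,18,19,20,21,22,23,24,25,26,27,28,29,30,31}
step 7: b <- ((-8 - 6) % -2)         {12,13,14,15,16,17,18,19,20,21,22,23,24,25,26,27,28,29,30,31}
step 8: d <- 3                       {12,13,14,15,16,17,18,19,20,21,22,23,24,25,26,27,28,29,30,31}
step 9: a <- (a + 3)                 {12,13,14,15,16,17,18,19,20,21,22,23,24,25,26,27,28,29,30,31}
step 10: eval (a < (1 + (thread // 4))) {12,13,14,15,16,17,18,19,20,21,22,23,24,25,26,27,28,29,30,31}
step 11: b <- ((-8 - 6) % -2)         {24,25,26,27,28,29,30,31}
step 12: d <- 3                       {24,25,26,27,28,29,30,31}
step 13: a <- (a + 3)                 {24,25,26,27,28,29,30,31}
step 14: eval (a < (1 + (thread // 4))) {24,25,26,27,28,29,30,31}
step 15: eval ((a + b) <= (b * b))    {0,1,2,3,4,5,6,7,8,9,10,11,12,13,14,15,16,17,18,19,20,21,22,23,24,25,26,27,28,29,30,31}
step 16: a <- a                       {0,1,2,3,4,5,6,7,8,9,10,11,12,13,14,15,16,17,18,19,20,21,22,23,24,25,26,27,28,29,30,31}

Answer: 17 steps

b: 0,0,0,0,0,0,0,0,0,0,0,0,0,0,0,0,0,0,0,0,0,0,0,0,0,0,0,0,0,0,0,0
a: 3,3,3,3,3,3,3,3,3,3,3,3,6,6,6,6,6,6,6,6,6,6,6,6,9,9,9,9,9,9,9,9
d: 3,3,3,3,3,3,3,3,3,3,3,3,3,3,3,3,3,3,3,3,3,3,3,3,3,3,3,3,3,3,3,3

steps = 17; useful = 400; efficiency = 400/544 = 25/34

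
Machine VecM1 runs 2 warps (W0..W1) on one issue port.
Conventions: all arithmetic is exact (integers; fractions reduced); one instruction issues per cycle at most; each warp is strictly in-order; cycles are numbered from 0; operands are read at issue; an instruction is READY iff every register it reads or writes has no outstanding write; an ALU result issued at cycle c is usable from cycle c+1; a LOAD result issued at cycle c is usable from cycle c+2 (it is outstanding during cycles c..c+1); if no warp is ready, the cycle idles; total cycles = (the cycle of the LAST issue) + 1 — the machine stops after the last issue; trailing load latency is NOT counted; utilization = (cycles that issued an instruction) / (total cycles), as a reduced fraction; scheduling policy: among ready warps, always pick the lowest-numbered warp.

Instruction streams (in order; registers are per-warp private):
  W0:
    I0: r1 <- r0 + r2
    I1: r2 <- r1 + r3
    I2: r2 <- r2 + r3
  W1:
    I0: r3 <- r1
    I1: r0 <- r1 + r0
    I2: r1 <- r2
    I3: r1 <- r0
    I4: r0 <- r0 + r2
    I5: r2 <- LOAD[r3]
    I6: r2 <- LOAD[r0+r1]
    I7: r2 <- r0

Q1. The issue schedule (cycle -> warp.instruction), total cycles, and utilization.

cycle 0: W0.I0
cycle 1: W0.I1
cycle 2: W0.I2
cycle 3: W1.I0
cycle 4: W1.I1
cycle 5: W1.I2
cycle 6: W1.I3
cycle 7: W1.I4
cycle 8: W1.I5
cycle 9: idle
cycle 10: W1.I6
cycle 11: idle
cycle 12: W1.I7

Answer: 13 cycles, utilization 11/13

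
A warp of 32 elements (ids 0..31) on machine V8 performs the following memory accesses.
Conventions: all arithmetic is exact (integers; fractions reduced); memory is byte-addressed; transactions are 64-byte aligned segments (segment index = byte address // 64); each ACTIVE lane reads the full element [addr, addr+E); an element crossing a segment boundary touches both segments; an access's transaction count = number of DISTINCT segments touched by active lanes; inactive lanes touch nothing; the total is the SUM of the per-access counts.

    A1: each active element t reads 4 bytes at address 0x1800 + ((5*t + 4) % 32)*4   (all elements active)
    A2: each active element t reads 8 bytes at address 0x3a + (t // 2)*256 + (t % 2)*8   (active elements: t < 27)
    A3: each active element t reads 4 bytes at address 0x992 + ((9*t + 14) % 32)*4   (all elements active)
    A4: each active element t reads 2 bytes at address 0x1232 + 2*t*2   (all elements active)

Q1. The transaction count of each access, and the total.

A1: 2 transactions
A2: 28 transactions
A3: 3 transactions
A4: 3 transactions

Answer: 2,28,3,3; total 36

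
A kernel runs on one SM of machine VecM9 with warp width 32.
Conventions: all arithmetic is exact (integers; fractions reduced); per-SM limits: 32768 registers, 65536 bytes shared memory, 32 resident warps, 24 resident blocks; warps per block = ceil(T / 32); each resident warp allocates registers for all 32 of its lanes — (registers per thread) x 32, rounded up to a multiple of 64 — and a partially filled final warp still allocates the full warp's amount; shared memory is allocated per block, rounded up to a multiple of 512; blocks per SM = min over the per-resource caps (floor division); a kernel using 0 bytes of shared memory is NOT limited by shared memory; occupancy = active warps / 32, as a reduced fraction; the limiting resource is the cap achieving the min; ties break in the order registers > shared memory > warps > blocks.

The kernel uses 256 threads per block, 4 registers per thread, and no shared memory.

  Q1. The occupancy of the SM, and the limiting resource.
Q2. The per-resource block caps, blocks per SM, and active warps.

Answer: occupancy 1, limited by warps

registers: 32 blocks
shared memory: no limit (kernel uses none)
warps: 4 blocks
blocks: 24 blocks

Answer: 4 blocks, 32 active warps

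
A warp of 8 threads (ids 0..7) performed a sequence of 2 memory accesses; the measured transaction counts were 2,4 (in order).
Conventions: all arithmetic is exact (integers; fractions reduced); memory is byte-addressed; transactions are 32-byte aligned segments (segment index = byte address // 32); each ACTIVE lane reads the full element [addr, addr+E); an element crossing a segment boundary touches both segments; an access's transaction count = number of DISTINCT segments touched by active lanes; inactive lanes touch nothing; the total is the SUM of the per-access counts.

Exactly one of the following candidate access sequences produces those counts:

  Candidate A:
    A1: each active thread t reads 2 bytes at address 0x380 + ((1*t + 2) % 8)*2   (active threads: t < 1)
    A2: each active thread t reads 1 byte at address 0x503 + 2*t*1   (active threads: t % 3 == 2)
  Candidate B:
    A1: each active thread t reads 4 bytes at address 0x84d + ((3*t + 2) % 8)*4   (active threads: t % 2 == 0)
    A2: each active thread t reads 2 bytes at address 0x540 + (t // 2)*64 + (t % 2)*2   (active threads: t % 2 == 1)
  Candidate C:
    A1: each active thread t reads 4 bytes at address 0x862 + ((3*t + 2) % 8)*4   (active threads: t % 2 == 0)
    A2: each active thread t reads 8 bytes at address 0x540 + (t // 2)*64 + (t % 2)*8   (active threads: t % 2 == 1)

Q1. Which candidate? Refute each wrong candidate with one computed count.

A: A1 gives 1 transaction, not 2
C: A1 gives 1 transaction, not 2
B: all counts match (2,4)

Answer: B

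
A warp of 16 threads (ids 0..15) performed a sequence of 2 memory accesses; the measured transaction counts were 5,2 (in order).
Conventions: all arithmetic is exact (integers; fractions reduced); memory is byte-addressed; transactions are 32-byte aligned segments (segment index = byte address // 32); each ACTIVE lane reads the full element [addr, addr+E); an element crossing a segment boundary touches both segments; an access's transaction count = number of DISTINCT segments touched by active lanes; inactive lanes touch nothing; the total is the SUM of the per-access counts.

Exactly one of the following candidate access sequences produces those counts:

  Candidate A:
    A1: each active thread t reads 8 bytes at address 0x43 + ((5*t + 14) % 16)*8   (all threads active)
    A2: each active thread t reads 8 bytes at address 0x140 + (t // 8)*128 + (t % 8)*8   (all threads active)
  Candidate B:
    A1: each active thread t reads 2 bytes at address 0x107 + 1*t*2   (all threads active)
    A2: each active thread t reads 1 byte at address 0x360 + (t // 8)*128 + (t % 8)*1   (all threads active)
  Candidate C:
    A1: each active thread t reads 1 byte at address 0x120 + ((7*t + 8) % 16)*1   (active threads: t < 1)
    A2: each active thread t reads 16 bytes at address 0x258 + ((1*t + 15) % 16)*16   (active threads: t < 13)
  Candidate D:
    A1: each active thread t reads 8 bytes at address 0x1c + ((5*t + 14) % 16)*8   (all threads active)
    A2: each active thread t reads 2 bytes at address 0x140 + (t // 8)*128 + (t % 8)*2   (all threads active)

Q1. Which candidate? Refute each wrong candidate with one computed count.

A: A2 gives 4 transactions, not 2
B: A1 gives 2 transactions, not 5
C: A1 gives 1 transaction, not 5
D: all counts match (5,2)

Answer: D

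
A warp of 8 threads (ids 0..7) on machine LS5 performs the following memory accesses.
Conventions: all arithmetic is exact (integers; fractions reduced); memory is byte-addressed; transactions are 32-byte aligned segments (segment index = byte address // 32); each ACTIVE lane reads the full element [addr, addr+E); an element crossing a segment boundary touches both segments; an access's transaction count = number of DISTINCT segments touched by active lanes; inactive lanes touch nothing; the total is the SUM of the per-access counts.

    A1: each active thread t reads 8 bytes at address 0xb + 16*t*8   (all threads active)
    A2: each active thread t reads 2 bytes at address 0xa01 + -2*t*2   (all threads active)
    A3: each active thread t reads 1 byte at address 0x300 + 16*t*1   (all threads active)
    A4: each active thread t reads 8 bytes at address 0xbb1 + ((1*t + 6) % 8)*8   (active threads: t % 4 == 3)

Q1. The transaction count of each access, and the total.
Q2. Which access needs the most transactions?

A1: 8 transactions
A2: 2 transactions
A3: 4 transactions
A4: 3 transactions

Answer: 8,2,4,3; total 17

Answer: A1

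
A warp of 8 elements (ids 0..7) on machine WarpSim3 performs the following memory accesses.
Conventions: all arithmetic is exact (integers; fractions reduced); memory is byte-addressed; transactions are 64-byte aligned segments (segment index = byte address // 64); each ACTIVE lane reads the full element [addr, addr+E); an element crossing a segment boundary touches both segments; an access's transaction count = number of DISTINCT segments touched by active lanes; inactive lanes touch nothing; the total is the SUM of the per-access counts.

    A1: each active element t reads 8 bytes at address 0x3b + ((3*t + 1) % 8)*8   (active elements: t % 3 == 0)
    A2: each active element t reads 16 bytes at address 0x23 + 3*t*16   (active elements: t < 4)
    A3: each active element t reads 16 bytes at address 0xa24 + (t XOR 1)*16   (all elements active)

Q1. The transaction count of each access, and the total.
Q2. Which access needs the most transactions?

A1: 1 transaction
A2: 4 transactions
A3: 3 transactions

Answer: 1,4,3; total 8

Answer: A2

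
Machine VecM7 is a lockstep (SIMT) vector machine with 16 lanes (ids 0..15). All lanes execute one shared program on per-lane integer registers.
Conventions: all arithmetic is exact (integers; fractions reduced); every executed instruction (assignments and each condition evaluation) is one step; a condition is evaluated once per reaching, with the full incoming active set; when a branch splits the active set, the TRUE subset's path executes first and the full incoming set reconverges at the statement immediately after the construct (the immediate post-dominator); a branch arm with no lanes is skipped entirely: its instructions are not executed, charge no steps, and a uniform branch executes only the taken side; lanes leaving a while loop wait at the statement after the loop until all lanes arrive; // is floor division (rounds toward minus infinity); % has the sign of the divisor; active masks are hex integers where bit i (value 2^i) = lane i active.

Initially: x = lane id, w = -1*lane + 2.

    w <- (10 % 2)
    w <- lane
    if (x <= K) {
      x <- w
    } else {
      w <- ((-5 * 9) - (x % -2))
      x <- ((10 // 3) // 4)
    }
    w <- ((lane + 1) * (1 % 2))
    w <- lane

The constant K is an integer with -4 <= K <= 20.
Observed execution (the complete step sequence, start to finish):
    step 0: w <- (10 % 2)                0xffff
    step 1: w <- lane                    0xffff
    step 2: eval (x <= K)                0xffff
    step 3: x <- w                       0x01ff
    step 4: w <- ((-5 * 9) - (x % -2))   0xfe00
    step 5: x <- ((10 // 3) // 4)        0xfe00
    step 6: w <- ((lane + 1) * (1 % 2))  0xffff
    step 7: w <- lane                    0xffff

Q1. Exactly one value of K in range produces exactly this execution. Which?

Answer: K = 8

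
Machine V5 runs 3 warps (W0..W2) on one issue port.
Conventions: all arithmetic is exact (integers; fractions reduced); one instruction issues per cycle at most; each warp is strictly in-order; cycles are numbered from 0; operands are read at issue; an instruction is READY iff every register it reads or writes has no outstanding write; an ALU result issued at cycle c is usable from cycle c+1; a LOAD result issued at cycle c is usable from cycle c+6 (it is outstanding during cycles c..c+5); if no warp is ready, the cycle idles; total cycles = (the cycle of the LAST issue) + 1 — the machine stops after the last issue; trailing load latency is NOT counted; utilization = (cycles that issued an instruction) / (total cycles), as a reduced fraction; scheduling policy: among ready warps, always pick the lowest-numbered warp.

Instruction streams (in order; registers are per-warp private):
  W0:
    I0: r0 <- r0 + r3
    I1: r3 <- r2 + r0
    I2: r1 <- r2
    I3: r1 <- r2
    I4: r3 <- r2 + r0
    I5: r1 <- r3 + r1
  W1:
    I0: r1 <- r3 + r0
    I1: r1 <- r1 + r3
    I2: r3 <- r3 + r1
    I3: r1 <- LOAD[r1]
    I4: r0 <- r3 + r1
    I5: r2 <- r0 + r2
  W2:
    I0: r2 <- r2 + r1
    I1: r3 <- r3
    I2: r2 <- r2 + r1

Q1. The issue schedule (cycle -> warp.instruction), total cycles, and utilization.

cycle 0: W0.I0
cycle 1: W0.I1
cycle 2: W0.I2
cycle 3: W0.I3
cycle 4: W0.I4
cycle 5: W0.I5
cycle 6: W1.I0
cycle 7: W1.I1
cycle 8: W1.I2
cycle 9: W1.I3
cycle 10: W2.I0
cycle 11: W2.I1
cycle 12: W2.I2
cycle 13: idle
cycle 14: idle
cycle 15: W1.I4
cycle 16: W1.I5

Answer: 17 cycles, utilization 15/17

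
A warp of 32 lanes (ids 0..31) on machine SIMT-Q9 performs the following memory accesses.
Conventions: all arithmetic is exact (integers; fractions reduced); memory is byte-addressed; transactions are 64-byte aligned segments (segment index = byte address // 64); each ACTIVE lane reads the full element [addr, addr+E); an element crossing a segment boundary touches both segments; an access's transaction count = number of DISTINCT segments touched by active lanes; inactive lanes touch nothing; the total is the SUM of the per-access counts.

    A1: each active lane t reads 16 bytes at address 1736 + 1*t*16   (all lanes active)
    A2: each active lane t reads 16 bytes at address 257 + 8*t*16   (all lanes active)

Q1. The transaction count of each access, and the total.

A1: 9 transactions
A2: 32 transactions

Answer: 9,32; total 41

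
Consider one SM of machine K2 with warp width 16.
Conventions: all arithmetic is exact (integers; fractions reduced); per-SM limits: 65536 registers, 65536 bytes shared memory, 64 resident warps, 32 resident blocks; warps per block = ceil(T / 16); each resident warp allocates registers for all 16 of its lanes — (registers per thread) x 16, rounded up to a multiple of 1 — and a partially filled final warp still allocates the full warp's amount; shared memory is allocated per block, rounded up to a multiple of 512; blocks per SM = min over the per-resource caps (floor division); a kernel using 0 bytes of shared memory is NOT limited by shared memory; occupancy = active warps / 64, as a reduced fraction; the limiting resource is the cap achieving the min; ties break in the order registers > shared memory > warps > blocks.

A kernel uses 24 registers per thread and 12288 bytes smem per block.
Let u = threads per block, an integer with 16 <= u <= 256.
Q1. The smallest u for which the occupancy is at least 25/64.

Answer: u = 65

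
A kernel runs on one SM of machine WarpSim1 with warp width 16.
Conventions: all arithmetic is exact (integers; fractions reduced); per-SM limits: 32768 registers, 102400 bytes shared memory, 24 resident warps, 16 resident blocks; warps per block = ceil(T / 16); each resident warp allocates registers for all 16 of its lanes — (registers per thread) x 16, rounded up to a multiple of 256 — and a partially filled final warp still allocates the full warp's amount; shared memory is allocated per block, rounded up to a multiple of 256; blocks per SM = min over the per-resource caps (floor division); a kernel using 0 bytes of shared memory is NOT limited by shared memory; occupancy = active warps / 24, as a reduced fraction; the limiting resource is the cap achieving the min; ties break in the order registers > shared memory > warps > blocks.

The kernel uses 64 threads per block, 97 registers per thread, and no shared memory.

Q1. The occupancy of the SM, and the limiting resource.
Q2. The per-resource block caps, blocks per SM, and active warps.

Answer: occupancy 2/3, limited by registers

registers: 4 blocks
shared memory: no limit (kernel uses none)
warps: 6 blocks
blocks: 16 blocks

Answer: 4 blocks, 16 active warps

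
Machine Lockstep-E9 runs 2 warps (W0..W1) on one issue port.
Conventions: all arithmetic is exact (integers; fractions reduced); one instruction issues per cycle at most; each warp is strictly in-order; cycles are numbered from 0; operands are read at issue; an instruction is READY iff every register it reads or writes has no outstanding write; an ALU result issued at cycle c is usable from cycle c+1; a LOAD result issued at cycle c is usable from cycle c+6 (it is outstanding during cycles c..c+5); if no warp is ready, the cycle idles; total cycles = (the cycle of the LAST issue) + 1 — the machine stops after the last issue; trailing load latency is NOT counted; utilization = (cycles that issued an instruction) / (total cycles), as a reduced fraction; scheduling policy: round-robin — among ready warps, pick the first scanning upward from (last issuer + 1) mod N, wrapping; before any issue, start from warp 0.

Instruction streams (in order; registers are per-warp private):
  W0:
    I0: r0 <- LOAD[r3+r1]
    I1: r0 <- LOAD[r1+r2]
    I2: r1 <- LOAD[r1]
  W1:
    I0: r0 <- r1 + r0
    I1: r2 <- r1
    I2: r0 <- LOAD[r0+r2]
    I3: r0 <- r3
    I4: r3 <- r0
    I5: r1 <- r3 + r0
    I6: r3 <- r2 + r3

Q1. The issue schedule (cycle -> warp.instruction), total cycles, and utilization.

cycle 0: W0.I0
cycle 1: W1.I0
cycle 2: W1.I1
cycle 3: W1.I2
cycle 4: idle
cycle 5: idle
cycle 6: W0.I1
cycle 7: W0.I2
cycle 8: idle
cycle 9: W1.I3
cycle 10: W1.I4
cycle 11: W1.I5
cycle 12: W1.I6

Answer: 13 cycles, utilization 10/13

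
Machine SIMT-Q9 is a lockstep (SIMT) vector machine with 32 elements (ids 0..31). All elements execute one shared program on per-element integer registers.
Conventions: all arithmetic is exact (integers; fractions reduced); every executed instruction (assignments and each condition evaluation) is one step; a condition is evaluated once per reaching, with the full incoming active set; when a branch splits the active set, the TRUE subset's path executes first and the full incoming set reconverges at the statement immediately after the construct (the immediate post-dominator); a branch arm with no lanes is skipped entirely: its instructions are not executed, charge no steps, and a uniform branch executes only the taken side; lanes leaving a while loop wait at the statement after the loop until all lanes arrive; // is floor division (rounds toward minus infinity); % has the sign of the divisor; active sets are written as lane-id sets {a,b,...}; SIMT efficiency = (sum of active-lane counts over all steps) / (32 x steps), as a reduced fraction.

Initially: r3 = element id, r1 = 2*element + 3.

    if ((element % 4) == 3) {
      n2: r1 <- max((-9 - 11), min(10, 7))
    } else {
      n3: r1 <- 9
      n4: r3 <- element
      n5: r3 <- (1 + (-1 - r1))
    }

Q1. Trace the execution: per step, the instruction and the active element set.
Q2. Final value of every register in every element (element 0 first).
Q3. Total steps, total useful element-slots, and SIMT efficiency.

step 0: eval ((element % 4) == 3)    {0,1,2,3,4,5,6,7,8,9,10,11,12,13,14,15,16,17,18,19,20,21,22,23,24,25,26,27,28,29,30,31}
step 1: r1 <- max((-9 - 11), min(10, 7)) {3,7,11,15,19,23,27,31}
step 2: r1 <- 9                      {0,1,2,4,5,6,8,9,10,12,13,14,16,17,18,20,21,22,24,25,26,28,29,30}
step 3: r3 <- element                {0,1,2,4,5,6,8,9,10,12,13,14,16,17,18,20,21,22,24,25,26,28,29,30}
step 4: r3 <- (1 + (-1 - r1))        {0,1,2,4,5,6,8,9,10,12,13,14,16,17,18,20,21,22,24,25,26,28,29,30}

Answer: 5 steps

r3: -9,-9,-9,3,-9,-9,-9,7,-9,-9,-9,11,-9,-9,-9,15,-9,-9,-9,19,-9,-9,-9,23,-9,-9,-9,27,-9,-9,-9,31
r1: 9,9,9,7,9,9,9,7,9,9,9,7,9,9,9,7,9,9,9,7,9,9,9,7,9,9,9,7,9,9,9,7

steps = 5; useful = 112; efficiency = 112/160 = 7/10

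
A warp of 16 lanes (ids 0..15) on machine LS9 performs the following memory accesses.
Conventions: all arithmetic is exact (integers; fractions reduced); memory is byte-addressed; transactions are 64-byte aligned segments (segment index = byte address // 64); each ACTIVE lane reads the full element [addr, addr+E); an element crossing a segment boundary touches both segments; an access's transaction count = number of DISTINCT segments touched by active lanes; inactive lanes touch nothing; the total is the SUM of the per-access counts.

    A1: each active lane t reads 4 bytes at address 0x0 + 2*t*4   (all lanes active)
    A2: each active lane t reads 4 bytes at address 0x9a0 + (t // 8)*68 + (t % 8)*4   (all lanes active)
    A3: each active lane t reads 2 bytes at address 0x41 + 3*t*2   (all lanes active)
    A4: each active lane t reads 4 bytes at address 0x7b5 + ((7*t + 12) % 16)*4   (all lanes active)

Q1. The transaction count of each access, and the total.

A1: 2 transactions
A2: 3 transactions
A3: 2 transactions
A4: 2 transactions

Answer: 2,3,2,2; total 9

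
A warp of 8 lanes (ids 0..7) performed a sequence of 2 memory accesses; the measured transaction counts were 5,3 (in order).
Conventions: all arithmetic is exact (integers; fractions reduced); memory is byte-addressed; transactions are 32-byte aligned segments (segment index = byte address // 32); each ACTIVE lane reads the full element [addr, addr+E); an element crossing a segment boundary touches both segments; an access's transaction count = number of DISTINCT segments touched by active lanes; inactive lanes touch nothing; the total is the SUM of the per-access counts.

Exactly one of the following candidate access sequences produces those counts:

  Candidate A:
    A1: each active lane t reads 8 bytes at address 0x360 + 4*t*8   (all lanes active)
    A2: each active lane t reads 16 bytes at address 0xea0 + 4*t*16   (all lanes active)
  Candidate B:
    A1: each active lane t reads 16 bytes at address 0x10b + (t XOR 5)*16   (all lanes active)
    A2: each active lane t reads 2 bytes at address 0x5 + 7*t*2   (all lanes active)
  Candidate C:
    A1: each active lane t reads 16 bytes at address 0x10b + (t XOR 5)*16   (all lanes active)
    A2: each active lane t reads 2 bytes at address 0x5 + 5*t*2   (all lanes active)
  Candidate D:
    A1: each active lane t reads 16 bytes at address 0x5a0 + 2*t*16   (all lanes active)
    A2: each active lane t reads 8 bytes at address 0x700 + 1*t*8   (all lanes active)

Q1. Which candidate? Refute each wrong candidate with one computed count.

A: A1 gives 8 transactions, not 5
B: A2 gives 4 transactions, not 3
D: A1 gives 8 transactions, not 5
C: all counts match (5,3)

Answer: C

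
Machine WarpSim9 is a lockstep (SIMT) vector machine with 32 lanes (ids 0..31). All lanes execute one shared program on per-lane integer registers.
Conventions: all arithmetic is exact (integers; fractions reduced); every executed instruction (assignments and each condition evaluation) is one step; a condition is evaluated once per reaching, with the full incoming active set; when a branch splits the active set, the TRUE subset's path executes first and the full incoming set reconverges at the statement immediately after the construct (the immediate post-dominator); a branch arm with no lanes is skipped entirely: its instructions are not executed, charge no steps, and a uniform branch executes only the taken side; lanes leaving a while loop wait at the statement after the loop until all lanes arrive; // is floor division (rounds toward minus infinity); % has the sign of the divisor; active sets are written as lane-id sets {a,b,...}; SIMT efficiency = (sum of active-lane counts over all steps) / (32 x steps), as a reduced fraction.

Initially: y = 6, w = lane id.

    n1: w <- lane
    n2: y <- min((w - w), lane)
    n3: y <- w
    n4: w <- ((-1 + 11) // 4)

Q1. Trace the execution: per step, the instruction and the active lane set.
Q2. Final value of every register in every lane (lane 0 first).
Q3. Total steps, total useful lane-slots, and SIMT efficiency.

step 0: w <- lane                    {0,1,2,3,4,5,6,7,8,9,10,11,12,13,14,15,16,17,18,19,20,21,22,23,24,25,26,27,28,29,30,31}
step 1: y <- min((w - w), lane)      {0,1,2,3,4,5,6,7,8,9,10,11,12,13,14,15,16,17,18,19,20,21,22,23,24,25,26,27,28,29,30,31}
step 2: y <- w                       {0,1,2,3,4,5,6,7,8,9,10,11,12,13,14,15,16,17,18,19,20,21,22,23,24,25,26,27,28,29,30,31}
step 3: w <- ((-1 + 11) // 4)        {0,1,2,3,4,5,6,7,8,9,10,11,12,13,14,15,16,17,18,19,20,21,22,23,24,25,26,27,28,29,30,31}

Answer: 4 steps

y: 0,1,2,3,4,5,6,7,8,9,10,11,12,13,14,15,16,17,18,19,20,21,22,23,24,25,26,27,28,29,30,31
w: 2,2,2,2,2,2,2,2,2,2,2,2,2,2,2,2,2,2,2,2,2,2,2,2,2,2,2,2,2,2,2,2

steps = 4; useful = 128; efficiency = 128/128 = 1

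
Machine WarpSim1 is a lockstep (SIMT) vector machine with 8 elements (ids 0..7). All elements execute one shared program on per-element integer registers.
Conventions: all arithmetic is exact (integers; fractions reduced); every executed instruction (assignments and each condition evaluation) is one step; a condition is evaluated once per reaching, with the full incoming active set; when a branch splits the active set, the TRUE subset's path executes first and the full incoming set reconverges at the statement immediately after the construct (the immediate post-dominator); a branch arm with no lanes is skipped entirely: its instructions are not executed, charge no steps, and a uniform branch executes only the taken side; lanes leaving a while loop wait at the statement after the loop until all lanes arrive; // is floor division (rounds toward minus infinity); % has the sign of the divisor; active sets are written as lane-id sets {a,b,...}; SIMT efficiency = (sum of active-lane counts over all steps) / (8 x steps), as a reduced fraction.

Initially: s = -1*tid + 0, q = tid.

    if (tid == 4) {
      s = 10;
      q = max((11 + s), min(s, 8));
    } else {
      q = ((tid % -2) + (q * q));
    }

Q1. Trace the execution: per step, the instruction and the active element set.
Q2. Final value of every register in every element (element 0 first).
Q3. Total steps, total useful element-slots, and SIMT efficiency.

step 0: eval (tid == 4)              {0,1,2,3,4,5,6,7}
step 1: s <- 10                      {4}
step 2: q <- max((11 + s), min(s, 8)) {4}
step 3: q <- ((tid % -2) + (q * q))  {0,1,2,3,5,6,7}

Answer: 4 steps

s: 0,-1,-2,-3,10,-5,-6,-7
q: 0,0,4,8,21,24,36,48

steps = 4; useful = 17; efficiency = 17/32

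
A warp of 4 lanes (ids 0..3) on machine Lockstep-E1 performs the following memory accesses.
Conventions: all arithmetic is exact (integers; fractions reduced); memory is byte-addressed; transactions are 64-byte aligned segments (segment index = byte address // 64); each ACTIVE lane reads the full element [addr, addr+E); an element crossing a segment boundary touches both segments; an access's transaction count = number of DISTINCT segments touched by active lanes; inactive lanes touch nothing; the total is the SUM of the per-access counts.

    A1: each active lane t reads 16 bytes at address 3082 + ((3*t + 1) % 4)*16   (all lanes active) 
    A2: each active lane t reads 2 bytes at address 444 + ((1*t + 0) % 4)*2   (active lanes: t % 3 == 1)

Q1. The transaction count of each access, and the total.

A1: 2 transactions
A2: 1 transaction

Answer: 2,1; total 3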